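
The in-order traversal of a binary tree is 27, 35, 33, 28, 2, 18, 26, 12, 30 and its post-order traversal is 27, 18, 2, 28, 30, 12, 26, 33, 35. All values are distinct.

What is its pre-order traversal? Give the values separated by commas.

35, 27, 33, 26, 28, 2, 18, 12, 30

The last element of post-order is the root; it splits in-order into left and right subtrees.
Root 35: left subtree has 1 node {27}, right has 7 {33, 28, 2, 18, 26, 12, 30}.
  Root 33: left subtree has 0 nodes { }, right has 6 {28, 2, 18, 26, 12, 30}.
    Root 26: left subtree has 3 nodes {28, 2, 18}, right has 2 {12, 30}.
      Root 28: left subtree has 0 nodes { }, right has 2 {2, 18}.
        Root 2: left subtree has 0 nodes { }, right has 1 {18}.
      Root 12: left subtree has 0 nodes { }, right has 1 {30}.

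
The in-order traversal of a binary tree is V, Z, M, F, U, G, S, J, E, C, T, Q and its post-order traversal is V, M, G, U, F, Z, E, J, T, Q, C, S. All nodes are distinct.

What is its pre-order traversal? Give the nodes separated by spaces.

S Z V F M U G C J E Q T

The last element of post-order is the root; it splits in-order into left and right subtrees.
Root S: left subtree has 6 nodes {V, Z, M, F, U, G}, right has 5 {J, E, C, T, Q}.
  Root Z: left subtree has 1 node {V}, right has 4 {M, F, U, G}.
    Root F: left subtree has 1 node {M}, right has 2 {U, G}.
      Root U: left subtree has 0 nodes { }, right has 1 {G}.
  Root C: left subtree has 2 nodes {J, E}, right has 2 {T, Q}.
    Root J: left subtree has 0 nodes { }, right has 1 {E}.
    Root Q: left subtree has 1 node {T}, right has 0 { }.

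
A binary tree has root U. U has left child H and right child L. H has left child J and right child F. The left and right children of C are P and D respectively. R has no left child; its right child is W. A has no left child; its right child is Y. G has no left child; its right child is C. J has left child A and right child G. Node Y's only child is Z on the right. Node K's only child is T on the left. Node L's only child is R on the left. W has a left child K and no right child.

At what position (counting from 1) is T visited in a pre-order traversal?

16

Pre-order visits the node, then its left subtree, then its right subtree.
Visit U.
At U: go left to H.
  Visit H.
  At H: go left to J.
    Visit J.
    At J: go left to A.
      Visit A.
      At A: no left child.
      At A: go right to Y.
        Visit Y.
        At Y: no left child.
        At Y: go right to Z.
          Z is a leaf — visit Z.
    At J: go right to G.
      Visit G.
      At G: no left child.
      At G: go right to C.
        Visit C.
        At C: go left to P.
          P is a leaf — visit P.
        At C: go right to D.
          D is a leaf — visit D.
  At H: go right to F.
    F is a leaf — visit F.
At U: go right to L.
  Visit L.
  At L: go left to R.
    Visit R.
    At R: no left child.
    At R: go right to W.
      Visit W.
      At W: go left to K.
        Visit K.
        At K: go left to T.
          T is a leaf — visit T.
        At K: no right child.
      At W: no right child.
  At L: no right child.
Full pre-order sequence: U, H, J, A, Y, Z, G, C, P, D, F, L, R, W, K, T.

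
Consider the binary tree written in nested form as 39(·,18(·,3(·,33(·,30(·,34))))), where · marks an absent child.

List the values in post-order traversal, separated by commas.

Post-order visits the left subtree, then the right subtree, then the node.
At 39: no left child.
At 39: go right to 18.
  At 18: no left child.
  At 18: go right to 3.
    At 3: no left child.
    At 3: go right to 33.
      At 33: no left child.
      At 33: go right to 30.
        At 30: no left child.
        At 30: go right to 34.
          34 is a leaf — visit 34.
        Visit 30.
      Visit 33.
    Visit 3.
  Visit 18.
Visit 39.

34, 30, 33, 3, 18, 39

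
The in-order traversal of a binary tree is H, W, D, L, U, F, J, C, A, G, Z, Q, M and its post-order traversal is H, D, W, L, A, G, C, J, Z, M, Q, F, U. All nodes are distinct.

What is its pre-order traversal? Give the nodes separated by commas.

U, L, W, H, D, F, Q, Z, J, C, G, A, M

The last element of post-order is the root; it splits in-order into left and right subtrees.
Root U: left subtree has 4 nodes {H, W, D, L}, right has 8 {F, J, C, A, G, Z, Q, M}.
  Root L: left subtree has 3 nodes {H, W, D}, right has 0 { }.
    Root W: left subtree has 1 node {H}, right has 1 {D}.
  Root F: left subtree has 0 nodes { }, right has 7 {J, C, A, G, Z, Q, M}.
    Root Q: left subtree has 5 nodes {J, C, A, G, Z}, right has 1 {M}.
      Root Z: left subtree has 4 nodes {J, C, A, G}, right has 0 { }.
        Root J: left subtree has 0 nodes { }, right has 3 {C, A, G}.
          Root C: left subtree has 0 nodes { }, right has 2 {A, G}.
            Root G: left subtree has 1 node {A}, right has 0 { }.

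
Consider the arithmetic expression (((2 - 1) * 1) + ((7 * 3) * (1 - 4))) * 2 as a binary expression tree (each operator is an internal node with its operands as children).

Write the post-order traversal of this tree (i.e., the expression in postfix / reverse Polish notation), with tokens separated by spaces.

2 1 - 1 * 7 3 * 1 4 - * + 2 *

Post-order on an expression tree gives postfix notation: for each operator, emit left operand, right operand, then the operator.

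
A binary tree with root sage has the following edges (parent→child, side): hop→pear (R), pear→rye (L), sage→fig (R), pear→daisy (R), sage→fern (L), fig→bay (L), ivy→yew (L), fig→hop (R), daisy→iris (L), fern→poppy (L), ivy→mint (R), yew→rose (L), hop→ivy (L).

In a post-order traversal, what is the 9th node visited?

Post-order visits the left subtree, then the right subtree, then the node.
At sage: go left to fern.
  At fern: go left to poppy.
    poppy is a leaf — visit poppy.
  At fern: no right child.
  Visit fern.
At sage: go right to fig.
  At fig: go left to bay.
    bay is a leaf — visit bay.
  At fig: go right to hop.
    At hop: go left to ivy.
      At ivy: go left to yew.
        At yew: go left to rose.
          rose is a leaf — visit rose.
        At yew: no right child.
        Visit yew.
      At ivy: go right to mint.
        mint is a leaf — visit mint.
      Visit ivy.
    At hop: go right to pear.
      At pear: go left to rye.
        rye is a leaf — visit rye.
      At pear: go right to daisy.
        At daisy: go left to iris.
          iris is a leaf — visit iris.
        At daisy: no right child.
        Visit daisy.
      Visit pear.
    Visit hop.
  Visit fig.
Visit sage.
Full post-order sequence: poppy, fern, bay, rose, yew, mint, ivy, rye, iris, daisy, pear, hop, fig, sage.

iris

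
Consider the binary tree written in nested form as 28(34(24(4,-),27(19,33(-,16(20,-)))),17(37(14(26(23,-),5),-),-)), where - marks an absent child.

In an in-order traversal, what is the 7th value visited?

20

In-order visits the left subtree, then the node, then the right subtree.
At 28: go left to 34.
  At 34: go left to 24.
    At 24: go left to 4.
      4 is a leaf — visit 4.
    Visit 24.
    At 24: no right child.
  Visit 34.
  At 34: go right to 27.
    At 27: go left to 19.
      19 is a leaf — visit 19.
    Visit 27.
    At 27: go right to 33.
      At 33: no left child.
      Visit 33.
      At 33: go right to 16.
        At 16: go left to 20.
          20 is a leaf — visit 20.
        Visit 16.
        At 16: no right child.
Visit 28.
At 28: go right to 17.
  At 17: go left to 37.
    At 37: go left to 14.
      At 14: go left to 26.
        At 26: go left to 23.
          23 is a leaf — visit 23.
        Visit 26.
        At 26: no right child.
      Visit 14.
      At 14: go right to 5.
        5 is a leaf — visit 5.
    Visit 37.
    At 37: no right child.
  Visit 17.
  At 17: no right child.
Full in-order sequence: 4, 24, 34, 19, 27, 33, 20, 16, 28, 23, 26, 14, 5, 37, 17.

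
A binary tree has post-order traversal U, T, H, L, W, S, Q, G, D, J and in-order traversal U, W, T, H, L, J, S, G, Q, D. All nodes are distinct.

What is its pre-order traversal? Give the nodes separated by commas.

J, W, U, L, H, T, D, G, S, Q

The last element of post-order is the root; it splits in-order into left and right subtrees.
Root J: left subtree has 5 nodes {U, W, T, H, L}, right has 4 {S, G, Q, D}.
  Root W: left subtree has 1 node {U}, right has 3 {T, H, L}.
    Root L: left subtree has 2 nodes {T, H}, right has 0 { }.
      Root H: left subtree has 1 node {T}, right has 0 { }.
  Root D: left subtree has 3 nodes {S, G, Q}, right has 0 { }.
    Root G: left subtree has 1 node {S}, right has 1 {Q}.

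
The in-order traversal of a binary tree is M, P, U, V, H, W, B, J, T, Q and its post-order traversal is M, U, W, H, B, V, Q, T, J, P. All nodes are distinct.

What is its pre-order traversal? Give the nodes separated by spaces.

P M J V U B H W T Q

The last element of post-order is the root; it splits in-order into left and right subtrees.
Root P: left subtree has 1 node {M}, right has 8 {U, V, H, W, B, J, T, Q}.
  Root J: left subtree has 5 nodes {U, V, H, W, B}, right has 2 {T, Q}.
    Root V: left subtree has 1 node {U}, right has 3 {H, W, B}.
      Root B: left subtree has 2 nodes {H, W}, right has 0 { }.
        Root H: left subtree has 0 nodes { }, right has 1 {W}.
    Root T: left subtree has 0 nodes { }, right has 1 {Q}.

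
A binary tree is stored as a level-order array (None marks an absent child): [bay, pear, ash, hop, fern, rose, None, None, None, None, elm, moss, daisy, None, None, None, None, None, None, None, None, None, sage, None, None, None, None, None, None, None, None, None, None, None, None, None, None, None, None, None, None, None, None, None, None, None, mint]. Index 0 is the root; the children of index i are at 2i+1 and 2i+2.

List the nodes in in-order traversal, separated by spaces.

In-order visits the left subtree, then the node, then the right subtree.
At bay: go left to pear.
  At pear: go left to hop.
    hop is a leaf — visit hop.
  Visit pear.
  At pear: go right to fern.
    At fern: no left child.
    Visit fern.
    At fern: go right to elm.
      At elm: no left child.
      Visit elm.
      At elm: go right to sage.
        At sage: no left child.
        Visit sage.
        At sage: go right to mint.
          mint is a leaf — visit mint.
Visit bay.
At bay: go right to ash.
  At ash: go left to rose.
    At rose: go left to moss.
      moss is a leaf — visit moss.
    Visit rose.
    At rose: go right to daisy.
      daisy is a leaf — visit daisy.
  Visit ash.
  At ash: no right child.

hop pear fern elm sage mint bay moss rose daisy ash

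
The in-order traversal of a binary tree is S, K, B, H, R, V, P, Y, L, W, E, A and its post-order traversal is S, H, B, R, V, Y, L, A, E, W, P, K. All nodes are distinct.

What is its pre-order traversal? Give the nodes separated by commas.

The last element of post-order is the root; it splits in-order into left and right subtrees.
Root K: left subtree has 1 node {S}, right has 10 {B, H, R, V, P, Y, L, W, E, A}.
  Root P: left subtree has 4 nodes {B, H, R, V}, right has 5 {Y, L, W, E, A}.
    Root V: left subtree has 3 nodes {B, H, R}, right has 0 { }.
      Root R: left subtree has 2 nodes {B, H}, right has 0 { }.
        Root B: left subtree has 0 nodes { }, right has 1 {H}.
    Root W: left subtree has 2 nodes {Y, L}, right has 2 {E, A}.
      Root L: left subtree has 1 node {Y}, right has 0 { }.
      Root E: left subtree has 0 nodes { }, right has 1 {A}.

K, S, P, V, R, B, H, W, L, Y, E, A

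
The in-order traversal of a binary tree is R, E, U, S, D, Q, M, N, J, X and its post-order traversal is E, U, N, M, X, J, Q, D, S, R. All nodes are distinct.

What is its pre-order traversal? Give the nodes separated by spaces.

R S U E D Q J M N X

The last element of post-order is the root; it splits in-order into left and right subtrees.
Root R: left subtree has 0 nodes { }, right has 9 {E, U, S, D, Q, M, N, J, X}.
  Root S: left subtree has 2 nodes {E, U}, right has 6 {D, Q, M, N, J, X}.
    Root U: left subtree has 1 node {E}, right has 0 { }.
    Root D: left subtree has 0 nodes { }, right has 5 {Q, M, N, J, X}.
      Root Q: left subtree has 0 nodes { }, right has 4 {M, N, J, X}.
        Root J: left subtree has 2 nodes {M, N}, right has 1 {X}.
          Root M: left subtree has 0 nodes { }, right has 1 {N}.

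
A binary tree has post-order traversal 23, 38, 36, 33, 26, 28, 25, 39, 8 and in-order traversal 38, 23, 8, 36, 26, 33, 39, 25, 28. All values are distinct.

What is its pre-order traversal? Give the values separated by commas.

8, 38, 23, 39, 26, 36, 33, 25, 28

The last element of post-order is the root; it splits in-order into left and right subtrees.
Root 8: left subtree has 2 nodes {38, 23}, right has 6 {36, 26, 33, 39, 25, 28}.
  Root 38: left subtree has 0 nodes { }, right has 1 {23}.
  Root 39: left subtree has 3 nodes {36, 26, 33}, right has 2 {25, 28}.
    Root 26: left subtree has 1 node {36}, right has 1 {33}.
    Root 25: left subtree has 0 nodes { }, right has 1 {28}.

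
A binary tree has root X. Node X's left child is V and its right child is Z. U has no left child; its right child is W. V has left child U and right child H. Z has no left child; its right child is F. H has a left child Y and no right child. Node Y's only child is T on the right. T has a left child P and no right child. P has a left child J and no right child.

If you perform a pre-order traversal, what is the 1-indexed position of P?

8

Pre-order visits the node, then its left subtree, then its right subtree.
Visit X.
At X: go left to V.
  Visit V.
  At V: go left to U.
    Visit U.
    At U: no left child.
    At U: go right to W.
      W is a leaf — visit W.
  At V: go right to H.
    Visit H.
    At H: go left to Y.
      Visit Y.
      At Y: no left child.
      At Y: go right to T.
        Visit T.
        At T: go left to P.
          Visit P.
          At P: go left to J.
            J is a leaf — visit J.
          At P: no right child.
        At T: no right child.
    At H: no right child.
At X: go right to Z.
  Visit Z.
  At Z: no left child.
  At Z: go right to F.
    F is a leaf — visit F.
Full pre-order sequence: X, V, U, W, H, Y, T, P, J, Z, F.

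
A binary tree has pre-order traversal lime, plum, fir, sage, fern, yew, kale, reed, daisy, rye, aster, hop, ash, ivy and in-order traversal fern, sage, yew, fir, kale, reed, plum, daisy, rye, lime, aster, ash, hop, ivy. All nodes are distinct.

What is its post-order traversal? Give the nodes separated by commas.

fern, yew, sage, reed, kale, fir, rye, daisy, plum, ash, ivy, hop, aster, lime

The first element of pre-order is the root; it splits in-order into left and right subtrees.
Root lime: left subtree has 9 nodes {fern, sage, yew, fir, kale, reed, plum, daisy, rye}, right has 4 {aster, ash, hop, ivy}.
  Root plum: left subtree has 6 nodes {fern, sage, yew, fir, kale, reed}, right has 2 {daisy, rye}.
    Root fir: left subtree has 3 nodes {fern, sage, yew}, right has 2 {kale, reed}.
      Root sage: left subtree has 1 node {fern}, right has 1 {yew}.
      Root kale: left subtree has 0 nodes { }, right has 1 {reed}.
    Root daisy: left subtree has 0 nodes { }, right has 1 {rye}.
  Root aster: left subtree has 0 nodes { }, right has 3 {ash, hop, ivy}.
    Root hop: left subtree has 1 node {ash}, right has 1 {ivy}.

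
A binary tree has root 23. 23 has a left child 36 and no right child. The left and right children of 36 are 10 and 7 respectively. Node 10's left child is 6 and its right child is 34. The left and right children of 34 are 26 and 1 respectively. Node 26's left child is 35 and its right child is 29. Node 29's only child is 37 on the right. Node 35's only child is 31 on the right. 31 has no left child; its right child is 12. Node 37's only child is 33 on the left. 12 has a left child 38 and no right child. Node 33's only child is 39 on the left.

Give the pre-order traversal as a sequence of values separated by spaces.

Pre-order visits the node, then its left subtree, then its right subtree.
Visit 23.
At 23: go left to 36.
  Visit 36.
  At 36: go left to 10.
    Visit 10.
    At 10: go left to 6.
      6 is a leaf — visit 6.
    At 10: go right to 34.
      Visit 34.
      At 34: go left to 26.
        Visit 26.
        At 26: go left to 35.
          Visit 35.
          At 35: no left child.
          At 35: go right to 31.
            Visit 31.
            At 31: no left child.
            At 31: go right to 12.
              Visit 12.
              At 12: go left to 38.
                38 is a leaf — visit 38.
              At 12: no right child.
        At 26: go right to 29.
          Visit 29.
          At 29: no left child.
          At 29: go right to 37.
            Visit 37.
            At 37: go left to 33.
              Visit 33.
              At 33: go left to 39.
                39 is a leaf — visit 39.
              At 33: no right child.
            At 37: no right child.
      At 34: go right to 1.
        1 is a leaf — visit 1.
  At 36: go right to 7.
    7 is a leaf — visit 7.
At 23: no right child.

23 36 10 6 34 26 35 31 12 38 29 37 33 39 1 7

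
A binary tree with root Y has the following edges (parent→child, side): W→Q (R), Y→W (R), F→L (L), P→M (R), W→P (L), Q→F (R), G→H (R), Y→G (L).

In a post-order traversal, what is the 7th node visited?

Q

Post-order visits the left subtree, then the right subtree, then the node.
At Y: go left to G.
  At G: no left child.
  At G: go right to H.
    H is a leaf — visit H.
  Visit G.
At Y: go right to W.
  At W: go left to P.
    At P: no left child.
    At P: go right to M.
      M is a leaf — visit M.
    Visit P.
  At W: go right to Q.
    At Q: no left child.
    At Q: go right to F.
      At F: go left to L.
        L is a leaf — visit L.
      At F: no right child.
      Visit F.
    Visit Q.
  Visit W.
Visit Y.
Full post-order sequence: H, G, M, P, L, F, Q, W, Y.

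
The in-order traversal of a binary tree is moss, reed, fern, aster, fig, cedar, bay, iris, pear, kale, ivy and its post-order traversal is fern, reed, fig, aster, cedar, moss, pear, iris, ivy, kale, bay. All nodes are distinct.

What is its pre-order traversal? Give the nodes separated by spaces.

bay moss cedar aster reed fern fig kale iris pear ivy

The last element of post-order is the root; it splits in-order into left and right subtrees.
Root bay: left subtree has 6 nodes {moss, reed, fern, aster, fig, cedar}, right has 4 {iris, pear, kale, ivy}.
  Root moss: left subtree has 0 nodes { }, right has 5 {reed, fern, aster, fig, cedar}.
    Root cedar: left subtree has 4 nodes {reed, fern, aster, fig}, right has 0 { }.
      Root aster: left subtree has 2 nodes {reed, fern}, right has 1 {fig}.
        Root reed: left subtree has 0 nodes { }, right has 1 {fern}.
  Root kale: left subtree has 2 nodes {iris, pear}, right has 1 {ivy}.
    Root iris: left subtree has 0 nodes { }, right has 1 {pear}.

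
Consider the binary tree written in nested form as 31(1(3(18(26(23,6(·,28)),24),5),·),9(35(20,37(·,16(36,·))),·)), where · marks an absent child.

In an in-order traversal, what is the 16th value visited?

9

In-order visits the left subtree, then the node, then the right subtree.
At 31: go left to 1.
  At 1: go left to 3.
    At 3: go left to 18.
      At 18: go left to 26.
        At 26: go left to 23.
          23 is a leaf — visit 23.
        Visit 26.
        At 26: go right to 6.
          At 6: no left child.
          Visit 6.
          At 6: go right to 28.
            28 is a leaf — visit 28.
      Visit 18.
      At 18: go right to 24.
        24 is a leaf — visit 24.
    Visit 3.
    At 3: go right to 5.
      5 is a leaf — visit 5.
  Visit 1.
  At 1: no right child.
Visit 31.
At 31: go right to 9.
  At 9: go left to 35.
    At 35: go left to 20.
      20 is a leaf — visit 20.
    Visit 35.
    At 35: go right to 37.
      At 37: no left child.
      Visit 37.
      At 37: go right to 16.
        At 16: go left to 36.
          36 is a leaf — visit 36.
        Visit 16.
        At 16: no right child.
  Visit 9.
  At 9: no right child.
Full in-order sequence: 23, 26, 6, 28, 18, 24, 3, 5, 1, 31, 20, 35, 37, 36, 16, 9.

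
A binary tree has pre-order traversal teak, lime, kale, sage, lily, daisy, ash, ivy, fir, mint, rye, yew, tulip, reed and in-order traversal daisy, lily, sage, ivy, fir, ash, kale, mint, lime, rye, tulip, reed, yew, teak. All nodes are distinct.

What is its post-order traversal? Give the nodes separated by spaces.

daisy lily fir ivy ash sage mint kale reed tulip yew rye lime teak

The first element of pre-order is the root; it splits in-order into left and right subtrees.
Root teak: left subtree has 13 nodes {daisy, lily, sage, ivy, fir, ash, kale, mint, lime, rye, tulip, reed, yew}, right has 0 { }.
  Root lime: left subtree has 8 nodes {daisy, lily, sage, ivy, fir, ash, kale, mint}, right has 4 {rye, tulip, reed, yew}.
    Root kale: left subtree has 6 nodes {daisy, lily, sage, ivy, fir, ash}, right has 1 {mint}.
      Root sage: left subtree has 2 nodes {daisy, lily}, right has 3 {ivy, fir, ash}.
        Root lily: left subtree has 1 node {daisy}, right has 0 { }.
        Root ash: left subtree has 2 nodes {ivy, fir}, right has 0 { }.
          Root ivy: left subtree has 0 nodes { }, right has 1 {fir}.
    Root rye: left subtree has 0 nodes { }, right has 3 {tulip, reed, yew}.
      Root yew: left subtree has 2 nodes {tulip, reed}, right has 0 { }.
        Root tulip: left subtree has 0 nodes { }, right has 1 {reed}.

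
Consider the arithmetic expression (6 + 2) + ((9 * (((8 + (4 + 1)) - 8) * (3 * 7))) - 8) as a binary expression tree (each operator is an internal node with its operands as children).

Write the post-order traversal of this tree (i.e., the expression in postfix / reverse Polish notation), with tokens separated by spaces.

Post-order on an expression tree gives postfix notation: for each operator, emit left operand, right operand, then the operator.

6 2 + 9 8 4 1 + + 8 - 3 7 * * * 8 - +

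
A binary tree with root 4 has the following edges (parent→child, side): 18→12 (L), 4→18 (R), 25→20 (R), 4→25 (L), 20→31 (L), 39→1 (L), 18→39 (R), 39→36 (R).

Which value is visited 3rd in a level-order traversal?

Level-order visits nodes level by level from the root, left to right within each level.
Level 0: 4
Level 1: 25, 18
Level 2: 20, 12, 39
Level 3: 31, 1, 36
Full level-order sequence: 4, 25, 18, 20, 12, 39, 31, 1, 36.

18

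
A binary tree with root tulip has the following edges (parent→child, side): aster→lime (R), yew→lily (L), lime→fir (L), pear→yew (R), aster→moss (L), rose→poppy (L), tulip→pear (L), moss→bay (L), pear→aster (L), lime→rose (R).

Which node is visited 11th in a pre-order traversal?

lily

Pre-order visits the node, then its left subtree, then its right subtree.
Visit tulip.
At tulip: go left to pear.
  Visit pear.
  At pear: go left to aster.
    Visit aster.
    At aster: go left to moss.
      Visit moss.
      At moss: go left to bay.
        bay is a leaf — visit bay.
      At moss: no right child.
    At aster: go right to lime.
      Visit lime.
      At lime: go left to fir.
        fir is a leaf — visit fir.
      At lime: go right to rose.
        Visit rose.
        At rose: go left to poppy.
          poppy is a leaf — visit poppy.
        At rose: no right child.
  At pear: go right to yew.
    Visit yew.
    At yew: go left to lily.
      lily is a leaf — visit lily.
    At yew: no right child.
At tulip: no right child.
Full pre-order sequence: tulip, pear, aster, moss, bay, lime, fir, rose, poppy, yew, lily.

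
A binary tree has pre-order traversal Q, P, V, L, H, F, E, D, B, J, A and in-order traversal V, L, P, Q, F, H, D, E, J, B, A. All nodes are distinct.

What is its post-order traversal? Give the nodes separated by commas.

L, V, P, F, D, J, A, B, E, H, Q

The first element of pre-order is the root; it splits in-order into left and right subtrees.
Root Q: left subtree has 3 nodes {V, L, P}, right has 7 {F, H, D, E, J, B, A}.
  Root P: left subtree has 2 nodes {V, L}, right has 0 { }.
    Root V: left subtree has 0 nodes { }, right has 1 {L}.
  Root H: left subtree has 1 node {F}, right has 5 {D, E, J, B, A}.
    Root E: left subtree has 1 node {D}, right has 3 {J, B, A}.
      Root B: left subtree has 1 node {J}, right has 1 {A}.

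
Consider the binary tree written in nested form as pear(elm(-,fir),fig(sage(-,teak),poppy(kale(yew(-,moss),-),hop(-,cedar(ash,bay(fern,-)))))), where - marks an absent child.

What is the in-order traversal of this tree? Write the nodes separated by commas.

elm, fir, pear, sage, teak, fig, yew, moss, kale, poppy, hop, ash, cedar, fern, bay

In-order visits the left subtree, then the node, then the right subtree.
At pear: go left to elm.
  At elm: no left child.
  Visit elm.
  At elm: go right to fir.
    fir is a leaf — visit fir.
Visit pear.
At pear: go right to fig.
  At fig: go left to sage.
    At sage: no left child.
    Visit sage.
    At sage: go right to teak.
      teak is a leaf — visit teak.
  Visit fig.
  At fig: go right to poppy.
    At poppy: go left to kale.
      At kale: go left to yew.
        At yew: no left child.
        Visit yew.
        At yew: go right to moss.
          moss is a leaf — visit moss.
      Visit kale.
      At kale: no right child.
    Visit poppy.
    At poppy: go right to hop.
      At hop: no left child.
      Visit hop.
      At hop: go right to cedar.
        At cedar: go left to ash.
          ash is a leaf — visit ash.
        Visit cedar.
        At cedar: go right to bay.
          At bay: go left to fern.
            fern is a leaf — visit fern.
          Visit bay.
          At bay: no right child.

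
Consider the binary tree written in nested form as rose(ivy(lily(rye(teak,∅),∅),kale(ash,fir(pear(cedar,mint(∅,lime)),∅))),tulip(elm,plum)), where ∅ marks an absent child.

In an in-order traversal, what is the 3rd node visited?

lily

In-order visits the left subtree, then the node, then the right subtree.
At rose: go left to ivy.
  At ivy: go left to lily.
    At lily: go left to rye.
      At rye: go left to teak.
        teak is a leaf — visit teak.
      Visit rye.
      At rye: no right child.
    Visit lily.
    At lily: no right child.
  Visit ivy.
  At ivy: go right to kale.
    At kale: go left to ash.
      ash is a leaf — visit ash.
    Visit kale.
    At kale: go right to fir.
      At fir: go left to pear.
        At pear: go left to cedar.
          cedar is a leaf — visit cedar.
        Visit pear.
        At pear: go right to mint.
          At mint: no left child.
          Visit mint.
          At mint: go right to lime.
            lime is a leaf — visit lime.
      Visit fir.
      At fir: no right child.
Visit rose.
At rose: go right to tulip.
  At tulip: go left to elm.
    elm is a leaf — visit elm.
  Visit tulip.
  At tulip: go right to plum.
    plum is a leaf — visit plum.
Full in-order sequence: teak, rye, lily, ivy, ash, kale, cedar, pear, mint, lime, fir, rose, elm, tulip, plum.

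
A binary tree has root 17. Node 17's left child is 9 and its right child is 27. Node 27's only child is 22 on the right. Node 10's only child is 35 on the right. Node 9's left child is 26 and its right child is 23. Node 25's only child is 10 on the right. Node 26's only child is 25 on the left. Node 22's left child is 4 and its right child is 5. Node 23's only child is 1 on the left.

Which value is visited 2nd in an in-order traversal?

In-order visits the left subtree, then the node, then the right subtree.
At 17: go left to 9.
  At 9: go left to 26.
    At 26: go left to 25.
      At 25: no left child.
      Visit 25.
      At 25: go right to 10.
        At 10: no left child.
        Visit 10.
        At 10: go right to 35.
          35 is a leaf — visit 35.
    Visit 26.
    At 26: no right child.
  Visit 9.
  At 9: go right to 23.
    At 23: go left to 1.
      1 is a leaf — visit 1.
    Visit 23.
    At 23: no right child.
Visit 17.
At 17: go right to 27.
  At 27: no left child.
  Visit 27.
  At 27: go right to 22.
    At 22: go left to 4.
      4 is a leaf — visit 4.
    Visit 22.
    At 22: go right to 5.
      5 is a leaf — visit 5.
Full in-order sequence: 25, 10, 35, 26, 9, 1, 23, 17, 27, 4, 22, 5.

10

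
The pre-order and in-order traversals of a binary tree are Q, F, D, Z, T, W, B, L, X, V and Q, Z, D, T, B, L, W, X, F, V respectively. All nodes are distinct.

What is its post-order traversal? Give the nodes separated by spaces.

Z L B X W T D V F Q

The first element of pre-order is the root; it splits in-order into left and right subtrees.
Root Q: left subtree has 0 nodes { }, right has 9 {Z, D, T, B, L, W, X, F, V}.
  Root F: left subtree has 7 nodes {Z, D, T, B, L, W, X}, right has 1 {V}.
    Root D: left subtree has 1 node {Z}, right has 5 {T, B, L, W, X}.
      Root T: left subtree has 0 nodes { }, right has 4 {B, L, W, X}.
        Root W: left subtree has 2 nodes {B, L}, right has 1 {X}.
          Root B: left subtree has 0 nodes { }, right has 1 {L}.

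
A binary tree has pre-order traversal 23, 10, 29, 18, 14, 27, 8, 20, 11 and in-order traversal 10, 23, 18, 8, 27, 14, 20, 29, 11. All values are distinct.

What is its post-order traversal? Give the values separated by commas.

The first element of pre-order is the root; it splits in-order into left and right subtrees.
Root 23: left subtree has 1 node {10}, right has 7 {18, 8, 27, 14, 20, 29, 11}.
  Root 29: left subtree has 5 nodes {18, 8, 27, 14, 20}, right has 1 {11}.
    Root 18: left subtree has 0 nodes { }, right has 4 {8, 27, 14, 20}.
      Root 14: left subtree has 2 nodes {8, 27}, right has 1 {20}.
        Root 27: left subtree has 1 node {8}, right has 0 { }.

10, 8, 27, 20, 14, 18, 11, 29, 23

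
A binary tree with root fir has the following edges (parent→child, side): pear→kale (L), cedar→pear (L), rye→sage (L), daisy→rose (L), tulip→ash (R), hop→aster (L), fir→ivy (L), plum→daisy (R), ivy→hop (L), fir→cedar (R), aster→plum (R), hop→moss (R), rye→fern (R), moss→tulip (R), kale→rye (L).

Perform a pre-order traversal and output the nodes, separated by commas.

fir, ivy, hop, aster, plum, daisy, rose, moss, tulip, ash, cedar, pear, kale, rye, sage, fern

Pre-order visits the node, then its left subtree, then its right subtree.
Visit fir.
At fir: go left to ivy.
  Visit ivy.
  At ivy: go left to hop.
    Visit hop.
    At hop: go left to aster.
      Visit aster.
      At aster: no left child.
      At aster: go right to plum.
        Visit plum.
        At plum: no left child.
        At plum: go right to daisy.
          Visit daisy.
          At daisy: go left to rose.
            rose is a leaf — visit rose.
          At daisy: no right child.
    At hop: go right to moss.
      Visit moss.
      At moss: no left child.
      At moss: go right to tulip.
        Visit tulip.
        At tulip: no left child.
        At tulip: go right to ash.
          ash is a leaf — visit ash.
  At ivy: no right child.
At fir: go right to cedar.
  Visit cedar.
  At cedar: go left to pear.
    Visit pear.
    At pear: go left to kale.
      Visit kale.
      At kale: go left to rye.
        Visit rye.
        At rye: go left to sage.
          sage is a leaf — visit sage.
        At rye: go right to fern.
          fern is a leaf — visit fern.
      At kale: no right child.
    At pear: no right child.
  At cedar: no right child.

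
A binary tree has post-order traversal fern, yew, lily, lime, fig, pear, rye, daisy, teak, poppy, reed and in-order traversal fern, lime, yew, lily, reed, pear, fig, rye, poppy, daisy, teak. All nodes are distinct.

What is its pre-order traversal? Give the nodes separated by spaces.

reed lime fern lily yew poppy rye pear fig teak daisy

The last element of post-order is the root; it splits in-order into left and right subtrees.
Root reed: left subtree has 4 nodes {fern, lime, yew, lily}, right has 6 {pear, fig, rye, poppy, daisy, teak}.
  Root lime: left subtree has 1 node {fern}, right has 2 {yew, lily}.
    Root lily: left subtree has 1 node {yew}, right has 0 { }.
  Root poppy: left subtree has 3 nodes {pear, fig, rye}, right has 2 {daisy, teak}.
    Root rye: left subtree has 2 nodes {pear, fig}, right has 0 { }.
      Root pear: left subtree has 0 nodes { }, right has 1 {fig}.
    Root teak: left subtree has 1 node {daisy}, right has 0 { }.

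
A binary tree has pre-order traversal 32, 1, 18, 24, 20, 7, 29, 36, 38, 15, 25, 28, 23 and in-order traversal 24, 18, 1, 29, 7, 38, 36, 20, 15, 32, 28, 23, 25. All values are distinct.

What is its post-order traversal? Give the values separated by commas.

The first element of pre-order is the root; it splits in-order into left and right subtrees.
Root 32: left subtree has 9 nodes {24, 18, 1, 29, 7, 38, 36, 20, 15}, right has 3 {28, 23, 25}.
  Root 1: left subtree has 2 nodes {24, 18}, right has 6 {29, 7, 38, 36, 20, 15}.
    Root 18: left subtree has 1 node {24}, right has 0 { }.
    Root 20: left subtree has 4 nodes {29, 7, 38, 36}, right has 1 {15}.
      Root 7: left subtree has 1 node {29}, right has 2 {38, 36}.
        Root 36: left subtree has 1 node {38}, right has 0 { }.
  Root 25: left subtree has 2 nodes {28, 23}, right has 0 { }.
    Root 28: left subtree has 0 nodes { }, right has 1 {23}.

24, 18, 29, 38, 36, 7, 15, 20, 1, 23, 28, 25, 32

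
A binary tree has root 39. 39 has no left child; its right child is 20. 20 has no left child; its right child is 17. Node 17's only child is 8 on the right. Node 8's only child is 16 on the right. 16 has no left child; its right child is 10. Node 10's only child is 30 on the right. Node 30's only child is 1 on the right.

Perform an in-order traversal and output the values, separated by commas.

39, 20, 17, 8, 16, 10, 30, 1

In-order visits the left subtree, then the node, then the right subtree.
At 39: no left child.
Visit 39.
At 39: go right to 20.
  At 20: no left child.
  Visit 20.
  At 20: go right to 17.
    At 17: no left child.
    Visit 17.
    At 17: go right to 8.
      At 8: no left child.
      Visit 8.
      At 8: go right to 16.
        At 16: no left child.
        Visit 16.
        At 16: go right to 10.
          At 10: no left child.
          Visit 10.
          At 10: go right to 30.
            At 30: no left child.
            Visit 30.
            At 30: go right to 1.
              1 is a leaf — visit 1.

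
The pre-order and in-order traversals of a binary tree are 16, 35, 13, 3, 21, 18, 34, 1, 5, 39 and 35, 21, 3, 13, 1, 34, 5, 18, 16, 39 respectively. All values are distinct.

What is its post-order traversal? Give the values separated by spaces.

21 3 1 5 34 18 13 35 39 16

The first element of pre-order is the root; it splits in-order into left and right subtrees.
Root 16: left subtree has 8 nodes {35, 21, 3, 13, 1, 34, 5, 18}, right has 1 {39}.
  Root 35: left subtree has 0 nodes { }, right has 7 {21, 3, 13, 1, 34, 5, 18}.
    Root 13: left subtree has 2 nodes {21, 3}, right has 4 {1, 34, 5, 18}.
      Root 3: left subtree has 1 node {21}, right has 0 { }.
      Root 18: left subtree has 3 nodes {1, 34, 5}, right has 0 { }.
        Root 34: left subtree has 1 node {1}, right has 1 {5}.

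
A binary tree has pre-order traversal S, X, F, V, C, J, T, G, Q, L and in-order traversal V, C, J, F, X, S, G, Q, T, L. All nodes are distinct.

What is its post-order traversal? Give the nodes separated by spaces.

The first element of pre-order is the root; it splits in-order into left and right subtrees.
Root S: left subtree has 5 nodes {V, C, J, F, X}, right has 4 {G, Q, T, L}.
  Root X: left subtree has 4 nodes {V, C, J, F}, right has 0 { }.
    Root F: left subtree has 3 nodes {V, C, J}, right has 0 { }.
      Root V: left subtree has 0 nodes { }, right has 2 {C, J}.
        Root C: left subtree has 0 nodes { }, right has 1 {J}.
  Root T: left subtree has 2 nodes {G, Q}, right has 1 {L}.
    Root G: left subtree has 0 nodes { }, right has 1 {Q}.

J C V F X Q G L T S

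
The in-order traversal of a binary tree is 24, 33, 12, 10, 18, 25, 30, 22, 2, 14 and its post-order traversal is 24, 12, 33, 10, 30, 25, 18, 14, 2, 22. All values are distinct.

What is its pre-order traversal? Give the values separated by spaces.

The last element of post-order is the root; it splits in-order into left and right subtrees.
Root 22: left subtree has 7 nodes {24, 33, 12, 10, 18, 25, 30}, right has 2 {2, 14}.
  Root 18: left subtree has 4 nodes {24, 33, 12, 10}, right has 2 {25, 30}.
    Root 10: left subtree has 3 nodes {24, 33, 12}, right has 0 { }.
      Root 33: left subtree has 1 node {24}, right has 1 {12}.
    Root 25: left subtree has 0 nodes { }, right has 1 {30}.
  Root 2: left subtree has 0 nodes { }, right has 1 {14}.

22 18 10 33 24 12 25 30 2 14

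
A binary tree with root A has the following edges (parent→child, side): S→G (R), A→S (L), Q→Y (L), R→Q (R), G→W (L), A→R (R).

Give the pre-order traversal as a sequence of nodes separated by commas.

Pre-order visits the node, then its left subtree, then its right subtree.
Visit A.
At A: go left to S.
  Visit S.
  At S: no left child.
  At S: go right to G.
    Visit G.
    At G: go left to W.
      W is a leaf — visit W.
    At G: no right child.
At A: go right to R.
  Visit R.
  At R: no left child.
  At R: go right to Q.
    Visit Q.
    At Q: go left to Y.
      Y is a leaf — visit Y.
    At Q: no right child.

A, S, G, W, R, Q, Y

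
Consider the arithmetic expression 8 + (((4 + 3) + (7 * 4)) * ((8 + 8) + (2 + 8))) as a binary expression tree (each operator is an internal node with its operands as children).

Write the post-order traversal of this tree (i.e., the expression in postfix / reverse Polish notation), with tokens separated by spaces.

8 4 3 + 7 4 * + 8 8 + 2 8 + + * +

Post-order on an expression tree gives postfix notation: for each operator, emit left operand, right operand, then the operator.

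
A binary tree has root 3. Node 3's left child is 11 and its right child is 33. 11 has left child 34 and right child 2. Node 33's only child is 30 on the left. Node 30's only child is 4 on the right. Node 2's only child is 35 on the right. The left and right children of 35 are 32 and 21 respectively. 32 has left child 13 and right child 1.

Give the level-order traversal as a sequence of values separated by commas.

3, 11, 33, 34, 2, 30, 35, 4, 32, 21, 13, 1

Level-order visits nodes level by level from the root, left to right within each level.
Level 0: 3
Level 1: 11, 33
Level 2: 34, 2, 30
Level 3: 35, 4
Level 4: 32, 21
Level 5: 13, 1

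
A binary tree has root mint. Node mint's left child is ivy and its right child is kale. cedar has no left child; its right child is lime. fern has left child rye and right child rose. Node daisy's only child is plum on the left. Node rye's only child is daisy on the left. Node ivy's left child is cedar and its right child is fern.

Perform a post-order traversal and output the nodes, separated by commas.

Post-order visits the left subtree, then the right subtree, then the node.
At mint: go left to ivy.
  At ivy: go left to cedar.
    At cedar: no left child.
    At cedar: go right to lime.
      lime is a leaf — visit lime.
    Visit cedar.
  At ivy: go right to fern.
    At fern: go left to rye.
      At rye: go left to daisy.
        At daisy: go left to plum.
          plum is a leaf — visit plum.
        At daisy: no right child.
        Visit daisy.
      At rye: no right child.
      Visit rye.
    At fern: go right to rose.
      rose is a leaf — visit rose.
    Visit fern.
  Visit ivy.
At mint: go right to kale.
  kale is a leaf — visit kale.
Visit mint.

lime, cedar, plum, daisy, rye, rose, fern, ivy, kale, mint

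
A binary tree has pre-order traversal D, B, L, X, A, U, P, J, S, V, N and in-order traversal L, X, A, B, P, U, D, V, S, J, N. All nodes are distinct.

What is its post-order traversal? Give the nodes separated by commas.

The first element of pre-order is the root; it splits in-order into left and right subtrees.
Root D: left subtree has 6 nodes {L, X, A, B, P, U}, right has 4 {V, S, J, N}.
  Root B: left subtree has 3 nodes {L, X, A}, right has 2 {P, U}.
    Root L: left subtree has 0 nodes { }, right has 2 {X, A}.
      Root X: left subtree has 0 nodes { }, right has 1 {A}.
    Root U: left subtree has 1 node {P}, right has 0 { }.
  Root J: left subtree has 2 nodes {V, S}, right has 1 {N}.
    Root S: left subtree has 1 node {V}, right has 0 { }.

A, X, L, P, U, B, V, S, N, J, D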